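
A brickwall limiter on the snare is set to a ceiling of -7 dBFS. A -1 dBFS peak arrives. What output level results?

A brickwall limiter is an ∞:1 compressor: any input above the ceiling is clamped to -7 dBFS.

-7 dBFS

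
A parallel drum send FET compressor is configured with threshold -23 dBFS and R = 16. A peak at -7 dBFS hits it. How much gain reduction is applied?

15 dB

-7 dBFS exceeds the threshold by 16 dB.
At 16:1, output sits 16/16 = 1 dB above threshold.
GR = overshoot in − overshoot out = 16 − 1 = 15 dB.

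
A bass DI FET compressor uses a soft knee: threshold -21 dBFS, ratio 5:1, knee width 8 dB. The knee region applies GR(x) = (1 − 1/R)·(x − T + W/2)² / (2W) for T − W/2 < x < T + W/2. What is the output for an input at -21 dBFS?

x − T + W/2 = -21 − (-21) + 4 = 4.
GR = (1 − 1/5) × 4² / 16 = 0.8 × 16 / 16 = 0.8 dB.
Output = -21 − 0.8 = -21.8 dBFS.

-21.8 dBFS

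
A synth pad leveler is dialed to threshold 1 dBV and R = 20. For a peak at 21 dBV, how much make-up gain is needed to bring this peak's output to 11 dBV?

9 dB

Without make-up, output = threshold + overshoot/20 = 1 + 1 = 2 dBV.
Gap to target: 9 dB.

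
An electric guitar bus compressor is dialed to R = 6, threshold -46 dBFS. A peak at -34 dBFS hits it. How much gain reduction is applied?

The signal is 12 dB above threshold.
A 6:1 ratio leaves 2 dB of that excess.
So the signal is attenuated by 12 − 2 = 10 dB.

10 dB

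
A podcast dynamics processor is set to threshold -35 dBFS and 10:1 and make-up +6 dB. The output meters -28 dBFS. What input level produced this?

Stripping the +6 dB make-up gives -34 dBFS at the gain stage.
That's 1 dB above the -35 dBFS threshold.
Input overshoot = R × output overshoot = 10 dB → input = -35 + 10 = -25 dBFS.

-25 dBFS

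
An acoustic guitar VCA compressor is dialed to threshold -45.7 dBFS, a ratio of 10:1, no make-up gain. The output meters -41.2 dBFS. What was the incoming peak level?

The compressed level sits -41.2 − (-45.7) = 4.5 dB over threshold.
Before 10:1 compression the overshoot was 4.5 × 10 = 45 dB, so input = -45.7 + 45 = -0.7 dBFS.

-0.7 dBFS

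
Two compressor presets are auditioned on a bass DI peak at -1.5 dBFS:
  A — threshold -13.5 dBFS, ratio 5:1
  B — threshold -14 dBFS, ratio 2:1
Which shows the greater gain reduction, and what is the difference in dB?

A: 12 dB over, compressed to 2.4 dB over, so 9.6 dB of GR.
B: 12.5 dB over, compressed to 6.25 dB over, so 6.25 dB of GR.
A reduces 3.35 dB more.

A, by 3.35 dB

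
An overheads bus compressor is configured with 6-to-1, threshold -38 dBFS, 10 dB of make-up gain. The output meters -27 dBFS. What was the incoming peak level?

-32 dBFS

Remove make-up: -27 − 10 = -37 dBFS.
Post-compression overshoot = -37 − (-38) = 1 dB.
Before 6:1 compression the overshoot was 1 × 6 = 6 dB, so input = -38 + 6 = -32 dBFS.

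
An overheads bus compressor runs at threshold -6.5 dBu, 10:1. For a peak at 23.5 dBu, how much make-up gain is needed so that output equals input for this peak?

The peak compresses to -6.5 + 30/10 = -3.5 dBu.
To reach 23.5 dBu requires 23.5 − (-3.5) = 27 dB of make-up.

27 dB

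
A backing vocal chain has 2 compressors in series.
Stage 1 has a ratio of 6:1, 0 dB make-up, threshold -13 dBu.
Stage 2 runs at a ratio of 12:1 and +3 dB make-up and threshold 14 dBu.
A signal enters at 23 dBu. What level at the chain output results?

-4 dBu

Stage 1: 23 dBu is 36 dB over -13 dBu; at 6:1 that becomes 6 dB over, giving -7 dBu.
Stage 2: below threshold (-7 ≤ 14); passes unchanged; make-up brings it to -4 dBu.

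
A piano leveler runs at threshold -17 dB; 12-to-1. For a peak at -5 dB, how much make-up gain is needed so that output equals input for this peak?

11 dB

Without make-up, output = threshold + overshoot/12 = -17 + 1 = -16 dB.
Gap to target: 11 dB.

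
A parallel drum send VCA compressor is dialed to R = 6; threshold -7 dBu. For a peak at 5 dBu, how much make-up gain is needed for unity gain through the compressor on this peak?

10 dB

The peak compresses to -7 + 12/6 = -5 dBu.
To reach 5 dBu requires 5 − (-5) = 10 dB of make-up.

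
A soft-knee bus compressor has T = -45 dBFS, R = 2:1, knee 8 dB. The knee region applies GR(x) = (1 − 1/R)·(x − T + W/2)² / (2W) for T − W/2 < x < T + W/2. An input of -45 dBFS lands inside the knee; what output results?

-45.5 dBFS

x − T + W/2 = -45 − (-45) + 4 = 4.
GR = (1 − 1/2) × 4² / 16 = 0.5 × 16 / 16 = 0.5 dB.
Output = -45 − 0.5 = -45.5 dBFS.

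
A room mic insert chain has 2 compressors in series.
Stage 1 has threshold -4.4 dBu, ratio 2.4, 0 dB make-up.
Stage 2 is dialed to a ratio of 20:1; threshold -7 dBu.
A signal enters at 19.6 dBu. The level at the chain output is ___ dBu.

-6.37 dBu

Stage 1: 19.6 dBu is 24 dB over -4.4 dBu; at 2.4:1 that becomes 10 dB over, giving 5.6 dBu.
Stage 2: 12.6 dB above -7 dBu, reduced 20:1 to 0.63 dB above → -6.37 dBu.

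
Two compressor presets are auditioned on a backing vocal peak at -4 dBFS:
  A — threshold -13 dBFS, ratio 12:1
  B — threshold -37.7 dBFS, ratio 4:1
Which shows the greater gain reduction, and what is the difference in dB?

B, by 17.025 dB

A: GR = 9 − 9/12 = 8.25 dB.
B: GR = 33.7 − 33.7/4 = 25.275 dB.
B reduces 17.025 dB more.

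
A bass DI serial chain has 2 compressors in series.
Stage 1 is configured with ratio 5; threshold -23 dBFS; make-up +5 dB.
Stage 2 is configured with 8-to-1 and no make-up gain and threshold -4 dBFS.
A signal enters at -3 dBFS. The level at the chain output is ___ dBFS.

Stage 1: -3 dBFS is 20 dB over -23 dBFS; at 5:1 that becomes 4 dB over, giving -19 dBFS; +5 dB make-up → -14 dBFS.
Stage 2: below threshold (-14 ≤ -4); passes unchanged; output -14 dBFS.

-14 dBFS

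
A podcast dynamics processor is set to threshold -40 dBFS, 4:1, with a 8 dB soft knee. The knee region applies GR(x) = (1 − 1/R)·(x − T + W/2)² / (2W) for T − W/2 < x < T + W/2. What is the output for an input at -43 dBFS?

x − T + W/2 = -43 − (-40) + 4 = 1.
GR = (1 − 1/4) × 1² / 16 = 0.75 × 1 / 16 = 0.046875 dB.
Output = -43 − 0.046875 = -43.046875 dBFS.

-43.046875 dBFS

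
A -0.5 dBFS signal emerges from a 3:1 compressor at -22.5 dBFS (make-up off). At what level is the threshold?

Input is 33 dB above T (since output overshoot × R = input overshoot: (-22.5 − T)·3 = -0.5 − T gives T = -33.5 dBFS).
Check: -33.5 + (-0.5 − (-33.5))/3 = -33.5 + 11 = -22.5 dBFS. ✓

-33.5 dBFS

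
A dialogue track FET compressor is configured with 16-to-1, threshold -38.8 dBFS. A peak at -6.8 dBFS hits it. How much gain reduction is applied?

30 dB

The signal is 32 dB above threshold.
At 16:1, output sits 32/16 = 2 dB above threshold.
GR = overshoot in − overshoot out = 32 − 2 = 30 dB.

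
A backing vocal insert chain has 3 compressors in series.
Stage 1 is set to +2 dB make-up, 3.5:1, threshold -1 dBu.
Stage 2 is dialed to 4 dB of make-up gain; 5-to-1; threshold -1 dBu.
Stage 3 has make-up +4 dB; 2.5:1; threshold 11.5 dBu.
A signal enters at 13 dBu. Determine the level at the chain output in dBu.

8.2 dBu

Stage 1: 13 dBu is 14 dB over -1 dBu; at 3.5:1 that becomes 4 dB over, giving 3 dBu; +2 dB make-up → 5 dBu.
Stage 2: 6 dB above -1 dBu, reduced 5:1 to 1.2 dB above → 0.2 dBu; +4 dB make-up → 4.2 dBu.
Stage 3: below threshold (4.2 ≤ 11.5); passes unchanged; make-up brings it to 8.2 dBu.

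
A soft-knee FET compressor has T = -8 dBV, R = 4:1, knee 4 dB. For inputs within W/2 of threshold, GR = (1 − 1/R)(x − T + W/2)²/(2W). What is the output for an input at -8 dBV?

x − T + W/2 = -8 − (-8) + 2 = 2.
GR = (1 − 1/4) × 2² / 8 = 0.75 × 4 / 8 = 0.375 dB.
Output = -8 − 0.375 = -8.375 dBV.

-8.375 dBV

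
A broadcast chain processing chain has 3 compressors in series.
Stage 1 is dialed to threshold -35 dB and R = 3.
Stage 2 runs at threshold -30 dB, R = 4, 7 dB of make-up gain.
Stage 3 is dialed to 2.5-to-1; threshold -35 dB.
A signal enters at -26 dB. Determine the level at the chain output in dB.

Stage 1: overshoot 9 dB → 9/3 = 3 dB → -32 dB.
Stage 2: below threshold (-32 ≤ -30); passes unchanged; make-up brings it to -25 dB.
Stage 3: -25 dB is 10 dB over -35 dB; at 2.5:1 that becomes 4 dB over, giving -31 dB.

-31 dB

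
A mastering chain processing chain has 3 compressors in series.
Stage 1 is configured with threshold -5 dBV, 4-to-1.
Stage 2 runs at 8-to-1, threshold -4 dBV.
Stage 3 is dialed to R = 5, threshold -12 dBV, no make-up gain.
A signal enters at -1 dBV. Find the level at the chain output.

Stage 1: overshoot 4 dB → 4/4 = 1 dB → -4 dBV.
Stage 2: below threshold (-4 ≤ -4); passes unchanged; output -4 dBV.
Stage 3: 8 dB above -12 dBV, reduced 5:1 to 1.6 dB above → -10.4 dBV.

-10.4 dBV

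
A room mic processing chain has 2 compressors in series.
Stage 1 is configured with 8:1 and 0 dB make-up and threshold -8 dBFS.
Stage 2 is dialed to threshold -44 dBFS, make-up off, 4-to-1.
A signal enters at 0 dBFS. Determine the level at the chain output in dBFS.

Stage 1: 0 dBFS is 8 dB over -8 dBFS; at 8:1 that becomes 1 dB over, giving -7 dBFS.
Stage 2: overshoot 37 dB → 37/4 = 9.25 dB → -34.75 dBFS.

-34.75 dBFS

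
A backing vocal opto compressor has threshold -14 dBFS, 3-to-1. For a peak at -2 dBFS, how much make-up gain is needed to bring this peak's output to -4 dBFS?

The peak compresses to -14 + 12/3 = -10 dBFS.
To reach -4 dBFS requires -4 − (-10) = 6 dB of make-up.

6 dB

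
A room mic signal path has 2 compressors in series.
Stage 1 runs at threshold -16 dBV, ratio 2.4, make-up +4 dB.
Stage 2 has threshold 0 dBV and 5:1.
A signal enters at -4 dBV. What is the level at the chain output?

-7 dBV

Stage 1: 12 dB above -16 dBV, reduced 2.4:1 to 5 dB above → -11 dBV; +4 dB make-up → -7 dBV.
Stage 2: below threshold (-7 ≤ 0); passes unchanged; output -7 dBV.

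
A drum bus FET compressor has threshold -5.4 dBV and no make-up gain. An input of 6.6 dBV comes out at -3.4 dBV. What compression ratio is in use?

Input overshoot = 6.6 − (-5.4) = 12 dB; output overshoot = -3.4 − (-5.4) = 2 dB.
Ratio = 12 / 2 = 6.

6:1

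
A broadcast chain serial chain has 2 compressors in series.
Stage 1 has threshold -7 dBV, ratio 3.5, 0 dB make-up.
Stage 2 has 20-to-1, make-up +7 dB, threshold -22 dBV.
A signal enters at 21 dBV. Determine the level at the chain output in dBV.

-13.85 dBV

Stage 1: 28 dB above -7 dBV, reduced 3.5:1 to 8 dB above → 1 dBV.
Stage 2: overshoot 23 dB → 23/20 = 1.15 dB → -20.85 dBV; +7 dB make-up → -13.85 dBV.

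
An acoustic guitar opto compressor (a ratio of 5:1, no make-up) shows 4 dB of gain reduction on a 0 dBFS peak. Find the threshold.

Input is 5 dB above T (since output overshoot × R = input overshoot: (-4 − T)·5 = 0 − T gives T = -5 dBFS).
Check: -5 + (0 − (-5))/5 = -5 + 1 = -4 dBFS. ✓

-5 dBFS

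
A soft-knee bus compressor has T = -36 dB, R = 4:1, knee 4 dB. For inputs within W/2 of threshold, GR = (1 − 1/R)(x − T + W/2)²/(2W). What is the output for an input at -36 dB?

-36.375 dB

x − T + W/2 = -36 − (-36) + 2 = 2.
GR = (1 − 1/4) × 2² / 8 = 0.75 × 4 / 8 = 0.375 dB.
Output = -36 − 0.375 = -36.375 dB.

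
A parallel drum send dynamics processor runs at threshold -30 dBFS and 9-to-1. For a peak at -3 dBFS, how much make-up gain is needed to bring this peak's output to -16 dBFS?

The peak compresses to -30 + 27/9 = -27 dBFS.
To reach -16 dBFS requires -16 − (-27) = 11 dB of make-up.

11 dB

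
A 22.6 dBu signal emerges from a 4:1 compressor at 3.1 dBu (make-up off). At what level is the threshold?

Input is 26 dB above T (since output overshoot × R = input overshoot: (3.1 − T)·4 = 22.6 − T gives T = -3.4 dBu).
Check: -3.4 + (22.6 − (-3.4))/4 = -3.4 + 6.5 = 3.1 dBu. ✓

-3.4 dBu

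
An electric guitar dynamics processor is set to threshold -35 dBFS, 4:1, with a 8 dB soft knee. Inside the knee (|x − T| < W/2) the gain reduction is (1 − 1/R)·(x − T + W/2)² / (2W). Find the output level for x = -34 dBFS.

-35.171875 dBFS

x − T + W/2 = -34 − (-35) + 4 = 5.
GR = (1 − 1/4) × 5² / 16 = 0.75 × 25 / 16 = 1.171875 dB.
Output = -34 − 1.171875 = -35.171875 dBFS.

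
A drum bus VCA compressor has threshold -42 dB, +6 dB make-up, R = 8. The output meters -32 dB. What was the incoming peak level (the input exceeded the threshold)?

-10 dB

Stripping the +6 dB make-up gives -38 dB at the gain stage.
That's 4 dB above the -42 dB threshold.
Before 8:1 compression the overshoot was 4 × 8 = 32 dB, so input = -42 + 32 = -10 dB.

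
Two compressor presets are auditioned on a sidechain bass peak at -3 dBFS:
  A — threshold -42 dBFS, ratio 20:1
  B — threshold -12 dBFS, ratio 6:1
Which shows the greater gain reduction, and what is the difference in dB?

A, by 29.55 dB

A: overshoot 39 dB → output overshoot 1.95 dB → GR 37.05 dB.
B: overshoot 9 dB → output overshoot 1.5 dB → GR 7.5 dB.
Difference: 29.55 dB in favour of A.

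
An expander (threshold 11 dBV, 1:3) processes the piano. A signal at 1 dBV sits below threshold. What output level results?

Undershoot = 11 − 1 = 10 dB.
At 1:3, that expands to 30 dB under threshold.
Output = 11 − 30 = -19 dBV.

-19 dBV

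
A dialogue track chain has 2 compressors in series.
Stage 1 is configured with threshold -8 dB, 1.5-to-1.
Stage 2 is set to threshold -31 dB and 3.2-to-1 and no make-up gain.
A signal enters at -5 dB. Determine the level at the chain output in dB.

-23.1875 dB

Stage 1: -5 dB is 3 dB over -8 dB; at 1.5:1 that becomes 2 dB over, giving -6 dB.
Stage 2: overshoot 25 dB → 25/3.2 = 7.8125 dB → -23.1875 dB.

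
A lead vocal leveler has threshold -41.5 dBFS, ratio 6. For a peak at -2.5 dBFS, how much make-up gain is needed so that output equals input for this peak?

32.5 dB

Overshoot 39 dB → 39/6 = 6.5 dB after compression, so the compressed level is -41.5 + 6.5 = -35 dBFS.
Make-up = target − compressed = -2.5 − (-35) = 32.5 dB.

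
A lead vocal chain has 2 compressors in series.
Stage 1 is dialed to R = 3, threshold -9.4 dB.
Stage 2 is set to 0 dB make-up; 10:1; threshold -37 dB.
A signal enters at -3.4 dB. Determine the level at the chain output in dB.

-34.04 dB

Stage 1: 6 dB above -9.4 dB, reduced 3:1 to 2 dB above → -7.4 dB.
Stage 2: -7.4 dB is 29.6 dB over -37 dB; at 10:1 that becomes 2.96 dB over, giving -34.04 dB.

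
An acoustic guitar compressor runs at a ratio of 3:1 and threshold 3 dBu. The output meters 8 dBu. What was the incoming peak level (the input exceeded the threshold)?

18 dBu

Post-compression overshoot = 8 − 3 = 5 dB.
Before 3:1 compression the overshoot was 5 × 3 = 15 dB, so input = 3 + 15 = 18 dBu.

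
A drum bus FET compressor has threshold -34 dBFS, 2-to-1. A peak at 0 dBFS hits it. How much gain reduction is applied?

The signal is 34 dB above threshold.
After 2:1 compression the overshoot becomes 34/2 = 17 dB.
So the signal is attenuated by 34 − 17 = 17 dB.

17 dB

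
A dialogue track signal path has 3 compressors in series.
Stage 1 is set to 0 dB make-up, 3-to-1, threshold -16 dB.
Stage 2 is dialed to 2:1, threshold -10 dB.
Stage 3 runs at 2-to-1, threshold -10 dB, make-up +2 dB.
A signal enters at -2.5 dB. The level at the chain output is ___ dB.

Stage 1: overshoot 13.5 dB → 13.5/3 = 4.5 dB → -11.5 dB.
Stage 2: -11.5 dB ≤ -10 dB, so stage 2 doesn't engage; output -11.5 dB.
Stage 3: -11.5 dB ≤ -10 dB, so stage 3 doesn't engage; make-up brings it to -9.5 dB.

-9.5 dB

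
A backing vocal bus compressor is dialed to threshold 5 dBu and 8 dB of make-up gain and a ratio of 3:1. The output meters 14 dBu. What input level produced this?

Before make-up, the level was 14 − 8 = 6 dBu.
Post-compression overshoot = 6 − 5 = 1 dB.
Input overshoot = R × output overshoot = 3 dB → input = 5 + 3 = 8 dBu.

8 dBu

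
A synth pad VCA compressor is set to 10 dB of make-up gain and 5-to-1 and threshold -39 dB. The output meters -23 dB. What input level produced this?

Remove make-up: -23 − 10 = -33 dB.
The compressed level sits -33 − (-39) = 6 dB over threshold.
Undo the ratio: input overshoot = 6 × 5 = 30 dB, giving input = -9 dB.

-9 dB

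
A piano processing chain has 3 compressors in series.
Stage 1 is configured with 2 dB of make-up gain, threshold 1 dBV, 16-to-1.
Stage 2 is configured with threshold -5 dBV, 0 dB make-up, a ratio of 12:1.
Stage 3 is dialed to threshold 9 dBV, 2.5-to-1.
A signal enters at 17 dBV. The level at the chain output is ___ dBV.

Stage 1: 17 dBV is 16 dB over 1 dBV; at 16:1 that becomes 1 dB over, giving 2 dBV; +2 dB make-up → 4 dBV.
Stage 2: 9 dB above -5 dBV, reduced 12:1 to 0.75 dB above → -4.25 dBV.
Stage 3: -4.25 dBV is at or below the 9 dBV threshold — no compression; output -4.25 dBV.

-4.25 dBV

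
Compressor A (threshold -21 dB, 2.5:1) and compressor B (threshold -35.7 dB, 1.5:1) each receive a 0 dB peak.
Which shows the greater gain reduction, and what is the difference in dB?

A: 21 dB over, compressed to 8.4 dB over, so 12.6 dB of GR.
B: 35.7 dB over, compressed to 23.8 dB over, so 11.9 dB of GR.
A applies 0.7 dB more gain reduction.

A, by 0.7 dB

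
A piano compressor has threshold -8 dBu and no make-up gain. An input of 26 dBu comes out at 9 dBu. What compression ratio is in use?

2:1

Input overshoot = 26 − (-8) = 34 dB; output overshoot = 9 − (-8) = 17 dB.
Ratio = 34 / 17 = 2.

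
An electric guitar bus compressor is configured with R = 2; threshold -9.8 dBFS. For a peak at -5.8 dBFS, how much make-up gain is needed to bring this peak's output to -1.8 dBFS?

Overshoot 4 dB → 4/2 = 2 dB after compression, so the compressed level is -9.8 + 2 = -7.8 dBFS.
Make-up = target − compressed = -1.8 − (-7.8) = 6 dB.

6 dB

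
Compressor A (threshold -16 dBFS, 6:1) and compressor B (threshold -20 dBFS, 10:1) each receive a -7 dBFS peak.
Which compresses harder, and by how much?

A: GR = 9 − 9/6 = 7.5 dB.
B: GR = 13 − 13/10 = 11.7 dB.
B reduces 4.2 dB more.

B, by 4.2 dB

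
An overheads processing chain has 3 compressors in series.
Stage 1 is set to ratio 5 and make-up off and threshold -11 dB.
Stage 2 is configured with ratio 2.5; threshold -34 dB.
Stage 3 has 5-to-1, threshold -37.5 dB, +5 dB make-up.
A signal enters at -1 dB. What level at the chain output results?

Stage 1: overshoot 10 dB → 10/5 = 2 dB → -9 dB.
Stage 2: 25 dB above -34 dB, reduced 2.5:1 to 10 dB above → -24 dB.
Stage 3: overshoot 13.5 dB → 13.5/5 = 2.7 dB → -34.8 dB; +5 dB make-up → -29.8 dB.

-29.8 dB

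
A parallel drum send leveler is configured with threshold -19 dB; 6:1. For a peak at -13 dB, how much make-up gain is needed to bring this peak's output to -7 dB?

11 dB

Without make-up, output = threshold + overshoot/6 = -19 + 1 = -18 dB.
Gap to target: 11 dB.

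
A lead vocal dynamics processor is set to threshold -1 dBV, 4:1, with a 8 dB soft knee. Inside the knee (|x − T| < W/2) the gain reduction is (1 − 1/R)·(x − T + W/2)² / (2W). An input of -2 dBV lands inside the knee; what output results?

-2.421875 dBV

x − T + W/2 = -2 − (-1) + 4 = 3.
GR = (1 − 1/4) × 3² / 16 = 0.75 × 9 / 16 = 0.421875 dB.
Output = -2 − 0.421875 = -2.421875 dBV.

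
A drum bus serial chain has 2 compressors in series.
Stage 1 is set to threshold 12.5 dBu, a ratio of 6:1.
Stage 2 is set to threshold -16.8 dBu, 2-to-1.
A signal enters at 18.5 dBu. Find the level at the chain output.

-1.65 dBu

Stage 1: overshoot 6 dB → 6/6 = 1 dB → 13.5 dBu.
Stage 2: 13.5 dBu is 30.3 dB over -16.8 dBu; at 2:1 that becomes 15.15 dB over, giving -1.65 dBu.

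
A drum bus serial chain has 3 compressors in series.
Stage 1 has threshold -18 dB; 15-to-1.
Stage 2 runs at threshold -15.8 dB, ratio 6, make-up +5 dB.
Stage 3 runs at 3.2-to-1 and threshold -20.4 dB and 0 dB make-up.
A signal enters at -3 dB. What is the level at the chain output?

-17.775 dB

Stage 1: -3 dB is 15 dB over -18 dB; at 15:1 that becomes 1 dB over, giving -17 dB.
Stage 2: below threshold (-17 ≤ -15.8); passes unchanged; make-up brings it to -12 dB.
Stage 3: 8.4 dB above -20.4 dB, reduced 3.2:1 to 2.625 dB above → -17.775 dB.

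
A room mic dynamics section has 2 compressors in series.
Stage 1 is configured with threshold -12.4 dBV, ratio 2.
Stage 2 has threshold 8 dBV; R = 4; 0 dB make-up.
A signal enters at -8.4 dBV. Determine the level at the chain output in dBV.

Stage 1: overshoot 4 dB → 4/2 = 2 dB → -10.4 dBV.
Stage 2: -10.4 dBV is at or below the 8 dBV threshold — no compression; output -10.4 dBV.

-10.4 dBV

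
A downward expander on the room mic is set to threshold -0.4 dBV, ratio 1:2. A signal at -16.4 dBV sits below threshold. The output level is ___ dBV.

The input is 16 dB below the -0.4 dBV threshold.
A 1:2 expander multiplies undershoot by 2: 16 × 2 = 32 dB below threshold.
Output = -0.4 − 32 = -32.4 dBV.

-32.4 dBV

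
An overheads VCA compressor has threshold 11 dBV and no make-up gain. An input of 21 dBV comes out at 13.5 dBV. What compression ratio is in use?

4:1

Input overshoot = 21 − 11 = 10 dB; output overshoot = 13.5 − 11 = 2.5 dB.
Ratio = 10 / 2.5 = 4.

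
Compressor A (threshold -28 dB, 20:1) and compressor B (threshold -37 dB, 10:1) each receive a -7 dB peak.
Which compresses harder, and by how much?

A: 21 dB over, compressed to 1.05 dB over, so 19.95 dB of GR.
B: 30 dB over, compressed to 3 dB over, so 27 dB of GR.
Difference: 7.05 dB in favour of B.

B, by 7.05 dB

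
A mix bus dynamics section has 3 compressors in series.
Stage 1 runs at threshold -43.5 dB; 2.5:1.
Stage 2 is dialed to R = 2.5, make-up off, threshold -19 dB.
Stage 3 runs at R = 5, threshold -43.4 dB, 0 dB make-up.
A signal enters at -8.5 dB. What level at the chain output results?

-40.62 dB

Stage 1: 35 dB above -43.5 dB, reduced 2.5:1 to 14 dB above → -29.5 dB.
Stage 2: -29.5 dB ≤ -19 dB, so stage 2 doesn't engage; output -29.5 dB.
Stage 3: -29.5 dB is 13.9 dB over -43.4 dB; at 5:1 that becomes 2.78 dB over, giving -40.62 dB.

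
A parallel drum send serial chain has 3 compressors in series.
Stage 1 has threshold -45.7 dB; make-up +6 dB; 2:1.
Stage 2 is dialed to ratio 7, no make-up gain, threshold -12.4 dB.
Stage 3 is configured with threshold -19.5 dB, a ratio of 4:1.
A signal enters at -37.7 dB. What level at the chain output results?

Stage 1: 8 dB above -45.7 dB, reduced 2:1 to 4 dB above → -41.7 dB; +6 dB make-up → -35.7 dB.
Stage 2: below threshold (-35.7 ≤ -12.4); passes unchanged; output -35.7 dB.
Stage 3: below threshold (-35.7 ≤ -19.5); passes unchanged; output -35.7 dB.

-35.7 dB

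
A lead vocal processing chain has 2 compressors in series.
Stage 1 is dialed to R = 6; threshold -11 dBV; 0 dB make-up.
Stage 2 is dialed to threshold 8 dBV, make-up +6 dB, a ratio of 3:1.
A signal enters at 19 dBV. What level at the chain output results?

0 dBV

Stage 1: overshoot 30 dB → 30/6 = 5 dB → -6 dBV.
Stage 2: -6 dBV ≤ 8 dBV, so stage 2 doesn't engage; make-up brings it to 0 dBV.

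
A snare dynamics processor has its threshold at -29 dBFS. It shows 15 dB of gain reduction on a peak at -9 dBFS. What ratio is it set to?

4:1

Input overshoot = -9 − (-29) = 20 dB.
Output overshoot = 20 − 15 = 5 dB.
Ratio = input overshoot / output overshoot = 20 / 5 = 4.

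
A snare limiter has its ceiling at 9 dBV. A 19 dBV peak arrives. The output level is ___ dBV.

9 dBV

A brickwall limiter is an ∞:1 compressor: any input above the ceiling is clamped to 9 dBV.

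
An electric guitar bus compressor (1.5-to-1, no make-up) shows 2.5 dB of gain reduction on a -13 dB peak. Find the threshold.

Let T be the threshold. Output overshoot = (input overshoot)/R, so -15.5 − T = (-13 − T)/1.5.
1.5·(-15.5 − T) = -13 − T → 0.5·T = -23.25 − (-13) = -10.25.
T = -10.25/0.5 = -20.5 dB.

-20.5 dB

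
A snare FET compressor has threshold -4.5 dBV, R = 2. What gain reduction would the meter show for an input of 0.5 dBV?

0.5 dBV exceeds the threshold by 5 dB.
A 2:1 ratio leaves 2.5 dB of that excess.
So the signal is attenuated by 5 − 2.5 = 2.5 dB.

2.5 dB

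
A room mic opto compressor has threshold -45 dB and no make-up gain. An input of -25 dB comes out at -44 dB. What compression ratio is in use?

20:1

Input overshoot = -25 − (-45) = 20 dB; output overshoot = -44 − (-45) = 1 dB.
Ratio = 20 / 1 = 20.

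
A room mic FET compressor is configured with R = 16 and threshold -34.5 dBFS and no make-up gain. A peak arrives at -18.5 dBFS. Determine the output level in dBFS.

-33.5 dBFS

Overshoot: -18.5 − (-34.5) = 16 dB.
At 16:1 the overshoot is divided by 16, leaving 1 dB above threshold.
That puts the output at -33.5 dBFS.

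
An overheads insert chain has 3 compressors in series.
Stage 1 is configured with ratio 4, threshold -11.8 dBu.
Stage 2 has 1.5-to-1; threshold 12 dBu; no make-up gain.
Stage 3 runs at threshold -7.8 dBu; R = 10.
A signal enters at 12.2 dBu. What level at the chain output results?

-7.6 dBu

Stage 1: 12.2 dBu is 24 dB over -11.8 dBu; at 4:1 that becomes 6 dB over, giving -5.8 dBu.
Stage 2: below threshold (-5.8 ≤ 12); passes unchanged; output -5.8 dBu.
Stage 3: overshoot 2 dB → 2/10 = 0.2 dB → -7.6 dBu.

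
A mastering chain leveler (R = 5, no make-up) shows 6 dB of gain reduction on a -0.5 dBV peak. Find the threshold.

Input is 7.5 dB above T (since output overshoot × R = input overshoot: (-6.5 − T)·5 = -0.5 − T gives T = -8 dBV).
Check: -8 + (-0.5 − (-8))/5 = -8 + 1.5 = -6.5 dBV. ✓

-8 dBV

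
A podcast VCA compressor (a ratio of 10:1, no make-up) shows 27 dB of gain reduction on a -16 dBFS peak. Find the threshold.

Let T be the threshold. Output overshoot = (input overshoot)/R, so -43 − T = (-16 − T)/10.
10·(-43 − T) = -16 − T → 9·T = -430 − (-16) = -414.
T = -414/9 = -46 dBFS.

-46 dBFS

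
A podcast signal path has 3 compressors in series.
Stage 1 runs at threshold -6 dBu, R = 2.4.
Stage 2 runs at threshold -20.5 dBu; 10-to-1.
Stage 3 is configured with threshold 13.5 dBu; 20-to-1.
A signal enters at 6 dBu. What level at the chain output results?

Stage 1: overshoot 12 dB → 12/2.4 = 5 dB → -1 dBu.
Stage 2: -1 dBu is 19.5 dB over -20.5 dBu; at 10:1 that becomes 1.95 dB over, giving -18.55 dBu.
Stage 3: -18.55 dBu ≤ 13.5 dBu, so stage 3 doesn't engage; output -18.55 dBu.

-18.55 dBu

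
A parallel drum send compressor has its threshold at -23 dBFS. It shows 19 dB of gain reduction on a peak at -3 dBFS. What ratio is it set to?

Input overshoot = -3 − (-23) = 20 dB.
Output overshoot = 20 − 19 = 1 dB.
Ratio = input overshoot / output overshoot = 20 / 1 = 20.

20:1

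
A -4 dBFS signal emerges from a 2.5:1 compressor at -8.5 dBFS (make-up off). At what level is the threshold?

-11.5 dBFS

Let T be the threshold. Output overshoot = (input overshoot)/R, so -8.5 − T = (-4 − T)/2.5.
2.5·(-8.5 − T) = -4 − T → 1.5·T = -21.25 − (-4) = -17.25.
T = -17.25/1.5 = -11.5 dBFS.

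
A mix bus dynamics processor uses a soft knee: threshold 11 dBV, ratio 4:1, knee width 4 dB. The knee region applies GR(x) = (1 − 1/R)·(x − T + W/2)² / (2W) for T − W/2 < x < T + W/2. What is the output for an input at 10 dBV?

9.90625 dBV

x − T + W/2 = 10 − 11 + 2 = 1.
GR = (1 − 1/4) × 1² / 8 = 0.75 × 1 / 8 = 0.09375 dB.
Output = 10 − 0.09375 = 9.90625 dBV.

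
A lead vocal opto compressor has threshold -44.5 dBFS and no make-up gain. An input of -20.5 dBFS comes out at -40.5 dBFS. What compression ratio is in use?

Input overshoot = -20.5 − (-44.5) = 24 dB; output overshoot = -40.5 − (-44.5) = 4 dB.
Ratio = 24 / 4 = 6.

6:1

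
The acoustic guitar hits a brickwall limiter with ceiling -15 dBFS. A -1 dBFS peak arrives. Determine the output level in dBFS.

-15 dBFS

A brickwall limiter is an ∞:1 compressor: any input above the ceiling is clamped to -15 dBFS.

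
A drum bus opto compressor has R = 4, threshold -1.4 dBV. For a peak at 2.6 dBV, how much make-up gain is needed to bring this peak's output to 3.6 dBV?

The peak compresses to -1.4 + 4/4 = -0.4 dBV.
To reach 3.6 dBV requires 3.6 − (-0.4) = 4 dB of make-up.

4 dB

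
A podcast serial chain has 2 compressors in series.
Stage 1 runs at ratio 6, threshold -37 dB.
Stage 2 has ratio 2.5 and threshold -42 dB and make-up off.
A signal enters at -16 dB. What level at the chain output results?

-38.6 dB

Stage 1: 21 dB above -37 dB, reduced 6:1 to 3.5 dB above → -33.5 dB.
Stage 2: 8.5 dB above -42 dB, reduced 2.5:1 to 3.4 dB above → -38.6 dB.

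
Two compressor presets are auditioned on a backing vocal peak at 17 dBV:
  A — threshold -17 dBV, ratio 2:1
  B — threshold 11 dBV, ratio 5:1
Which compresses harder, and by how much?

A: overshoot 34 dB → output overshoot 17 dB → GR 17 dB.
B: overshoot 6 dB → output overshoot 1.2 dB → GR 4.8 dB.
A reduces 12.2 dB more.

A, by 12.2 dB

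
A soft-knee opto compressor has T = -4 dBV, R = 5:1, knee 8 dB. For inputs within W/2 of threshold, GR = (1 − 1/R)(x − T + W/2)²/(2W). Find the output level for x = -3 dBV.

-4.25 dBV

x − T + W/2 = -3 − (-4) + 4 = 5.
GR = (1 − 1/5) × 5² / 16 = 0.8 × 25 / 16 = 1.25 dB.
Output = -3 − 1.25 = -4.25 dBV.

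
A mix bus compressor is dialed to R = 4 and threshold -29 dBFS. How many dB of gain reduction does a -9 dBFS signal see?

-9 dBFS exceeds the threshold by 20 dB.
At 4:1, output sits 20/4 = 5 dB above threshold.
GR = overshoot in − overshoot out = 20 − 5 = 15 dB.

15 dB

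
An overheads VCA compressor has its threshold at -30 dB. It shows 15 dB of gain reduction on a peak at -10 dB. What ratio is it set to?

4:1

Input overshoot = -10 − (-30) = 20 dB.
Output overshoot = 20 − 15 = 5 dB.
Ratio = input overshoot / output overshoot = 20 / 5 = 4.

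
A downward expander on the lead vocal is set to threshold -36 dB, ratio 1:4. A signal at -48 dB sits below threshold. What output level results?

Undershoot = (-36) − (-48) = 12 dB.
At 1:4, that expands to 48 dB under threshold.
Output = -36 − 48 = -84 dB.

-84 dB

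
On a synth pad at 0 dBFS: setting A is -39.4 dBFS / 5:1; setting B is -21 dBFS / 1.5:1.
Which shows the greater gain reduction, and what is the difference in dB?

A, by 24.52 dB

A: GR = 39.4 − 39.4/5 = 31.52 dB.
B: GR = 21 − 21/1.5 = 7 dB.
A reduces 24.52 dB more.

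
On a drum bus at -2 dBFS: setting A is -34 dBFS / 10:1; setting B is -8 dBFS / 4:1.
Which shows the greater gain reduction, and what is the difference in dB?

A: GR = 32 − 32/10 = 28.8 dB.
B: GR = 6 − 6/4 = 4.5 dB.
Difference: 24.3 dB in favour of A.

A, by 24.3 dB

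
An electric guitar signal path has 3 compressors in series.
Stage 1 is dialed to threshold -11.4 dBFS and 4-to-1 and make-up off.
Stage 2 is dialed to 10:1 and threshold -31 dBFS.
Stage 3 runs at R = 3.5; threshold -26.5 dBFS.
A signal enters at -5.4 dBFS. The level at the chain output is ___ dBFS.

-28.89 dBFS

Stage 1: -5.4 dBFS is 6 dB over -11.4 dBFS; at 4:1 that becomes 1.5 dB over, giving -9.9 dBFS.
Stage 2: -9.9 dBFS is 21.1 dB over -31 dBFS; at 10:1 that becomes 2.11 dB over, giving -28.89 dBFS.
Stage 3: below threshold (-28.89 ≤ -26.5); passes unchanged; output -28.89 dBFS.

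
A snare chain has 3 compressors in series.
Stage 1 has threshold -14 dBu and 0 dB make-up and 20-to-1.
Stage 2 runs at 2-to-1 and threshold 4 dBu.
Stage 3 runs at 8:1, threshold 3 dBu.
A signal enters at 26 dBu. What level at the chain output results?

-12 dBu

Stage 1: 40 dB above -14 dBu, reduced 20:1 to 2 dB above → -12 dBu.
Stage 2: -12 dBu is at or below the 4 dBu threshold — no compression; output -12 dBu.
Stage 3: below threshold (-12 ≤ 3); passes unchanged; output -12 dBu.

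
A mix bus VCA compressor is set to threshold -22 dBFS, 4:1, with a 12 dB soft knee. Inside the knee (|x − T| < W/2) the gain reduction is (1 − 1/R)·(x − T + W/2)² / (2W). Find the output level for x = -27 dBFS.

x − T + W/2 = -27 − (-22) + 6 = 1.
GR = (1 − 1/4) × 1² / 24 = 0.75 × 1 / 24 = 0.03125 dB.
Output = -27 − 0.03125 = -27.03125 dBFS.

-27.03125 dBFS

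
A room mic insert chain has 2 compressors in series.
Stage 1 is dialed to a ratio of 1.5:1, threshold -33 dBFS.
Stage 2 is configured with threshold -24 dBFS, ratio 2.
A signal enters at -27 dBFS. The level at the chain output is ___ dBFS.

-29 dBFS

Stage 1: -27 dBFS is 6 dB over -33 dBFS; at 1.5:1 that becomes 4 dB over, giving -29 dBFS.
Stage 2: -29 dBFS is at or below the -24 dBFS threshold — no compression; output -29 dBFS.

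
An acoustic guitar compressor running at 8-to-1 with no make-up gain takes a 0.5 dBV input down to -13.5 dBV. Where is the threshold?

-15.5 dBV

Input is 16 dB above T (since output overshoot × R = input overshoot: (-13.5 − T)·8 = 0.5 − T gives T = -15.5 dBV).
Check: -15.5 + (0.5 − (-15.5))/8 = -15.5 + 2 = -13.5 dBV. ✓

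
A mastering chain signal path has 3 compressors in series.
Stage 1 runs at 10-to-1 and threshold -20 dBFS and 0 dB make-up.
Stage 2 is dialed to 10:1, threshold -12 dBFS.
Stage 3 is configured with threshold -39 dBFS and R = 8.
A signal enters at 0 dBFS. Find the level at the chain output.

-36.375 dBFS

Stage 1: 20 dB above -20 dBFS, reduced 10:1 to 2 dB above → -18 dBFS.
Stage 2: below threshold (-18 ≤ -12); passes unchanged; output -18 dBFS.
Stage 3: -18 dBFS is 21 dB over -39 dBFS; at 8:1 that becomes 2.625 dB over, giving -36.375 dBFS.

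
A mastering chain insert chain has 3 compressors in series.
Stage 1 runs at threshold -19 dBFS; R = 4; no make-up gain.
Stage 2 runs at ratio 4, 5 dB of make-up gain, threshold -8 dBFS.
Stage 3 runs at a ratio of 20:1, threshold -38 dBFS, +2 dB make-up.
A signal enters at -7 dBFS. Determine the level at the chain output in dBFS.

-34.65 dBFS

Stage 1: 12 dB above -19 dBFS, reduced 4:1 to 3 dB above → -16 dBFS.
Stage 2: -16 dBFS ≤ -8 dBFS, so stage 2 doesn't engage; make-up brings it to -11 dBFS.
Stage 3: -11 dBFS is 27 dB over -38 dBFS; at 20:1 that becomes 1.35 dB over, giving -36.65 dBFS; +2 dB make-up → -34.65 dBFS.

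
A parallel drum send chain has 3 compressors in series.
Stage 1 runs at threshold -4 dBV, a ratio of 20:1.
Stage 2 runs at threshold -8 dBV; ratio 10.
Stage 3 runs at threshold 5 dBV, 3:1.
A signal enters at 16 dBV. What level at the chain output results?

Stage 1: overshoot 20 dB → 20/20 = 1 dB → -3 dBV.
Stage 2: -3 dBV is 5 dB over -8 dBV; at 10:1 that becomes 0.5 dB over, giving -7.5 dBV.
Stage 3: -7.5 dBV is at or below the 5 dBV threshold — no compression; output -7.5 dBV.

-7.5 dBV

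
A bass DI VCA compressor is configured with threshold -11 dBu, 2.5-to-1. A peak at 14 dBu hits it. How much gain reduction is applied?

15 dB

14 dBu exceeds the threshold by 25 dB.
At 2.5:1, output sits 25/2.5 = 10 dB above threshold.
So the signal is attenuated by 25 − 10 = 15 dB.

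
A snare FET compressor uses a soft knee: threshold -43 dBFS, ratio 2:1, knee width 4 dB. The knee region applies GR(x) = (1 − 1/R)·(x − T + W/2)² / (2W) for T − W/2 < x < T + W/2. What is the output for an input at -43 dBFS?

x − T + W/2 = -43 − (-43) + 2 = 2.
GR = (1 − 1/2) × 2² / 8 = 0.5 × 4 / 8 = 0.25 dB.
Output = -43 − 0.25 = -43.25 dBFS.

-43.25 dBFS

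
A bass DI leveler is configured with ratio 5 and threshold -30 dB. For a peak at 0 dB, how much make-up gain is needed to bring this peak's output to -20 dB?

The peak compresses to -30 + 30/5 = -24 dB.
To reach -20 dB requires -20 − (-24) = 4 dB of make-up.

4 dB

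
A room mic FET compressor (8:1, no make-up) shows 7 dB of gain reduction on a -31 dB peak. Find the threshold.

Let T be the threshold. Output overshoot = (input overshoot)/R, so -38 − T = (-31 − T)/8.
8·(-38 − T) = -31 − T → 7·T = -304 − (-31) = -273.
T = -273/7 = -39 dB.

-39 dB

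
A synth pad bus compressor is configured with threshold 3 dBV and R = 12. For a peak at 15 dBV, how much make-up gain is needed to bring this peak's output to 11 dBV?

Without make-up, output = threshold + overshoot/12 = 3 + 1 = 4 dBV.
Gap to target: 7 dB.

7 dB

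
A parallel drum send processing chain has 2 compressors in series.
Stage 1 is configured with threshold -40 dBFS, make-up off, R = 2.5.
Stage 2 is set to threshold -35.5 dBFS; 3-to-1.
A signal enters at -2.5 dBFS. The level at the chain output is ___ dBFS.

Stage 1: 37.5 dB above -40 dBFS, reduced 2.5:1 to 15 dB above → -25 dBFS.
Stage 2: -25 dBFS is 10.5 dB over -35.5 dBFS; at 3:1 that becomes 3.5 dB over, giving -32 dBFS.

-32 dBFS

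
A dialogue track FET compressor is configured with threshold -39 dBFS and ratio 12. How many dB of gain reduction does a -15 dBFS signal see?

22 dB

-15 dBFS exceeds the threshold by 24 dB.
At 12:1, output sits 24/12 = 2 dB above threshold.
Gain reduction = 24 − 2 = 22 dB.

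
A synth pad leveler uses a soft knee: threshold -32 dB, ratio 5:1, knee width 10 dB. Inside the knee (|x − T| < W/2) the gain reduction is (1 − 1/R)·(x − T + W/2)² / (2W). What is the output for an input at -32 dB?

-33 dB

x − T + W/2 = -32 − (-32) + 5 = 5.
GR = (1 − 1/5) × 5² / 20 = 0.8 × 25 / 20 = 1 dB.
Output = -32 − 1 = -33 dB.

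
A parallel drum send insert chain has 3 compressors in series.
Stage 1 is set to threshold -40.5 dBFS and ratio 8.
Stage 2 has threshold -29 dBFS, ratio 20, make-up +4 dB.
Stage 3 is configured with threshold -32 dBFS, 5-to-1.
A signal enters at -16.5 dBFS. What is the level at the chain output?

-33.5 dBFS

Stage 1: overshoot 24 dB → 24/8 = 3 dB → -37.5 dBFS.
Stage 2: below threshold (-37.5 ≤ -29); passes unchanged; make-up brings it to -33.5 dBFS.
Stage 3: below threshold (-33.5 ≤ -32); passes unchanged; output -33.5 dBFS.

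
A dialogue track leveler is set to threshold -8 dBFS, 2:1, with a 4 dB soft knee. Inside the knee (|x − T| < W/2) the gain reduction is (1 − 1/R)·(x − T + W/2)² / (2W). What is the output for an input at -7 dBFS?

-7.5625 dBFS

x − T + W/2 = -7 − (-8) + 2 = 3.
GR = (1 − 1/2) × 3² / 8 = 0.5 × 9 / 8 = 0.5625 dB.
Output = -7 − 0.5625 = -7.5625 dBFS.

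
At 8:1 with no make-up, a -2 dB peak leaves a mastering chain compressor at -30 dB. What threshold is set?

-34 dB

Gain reduction = -2 − (-30) = 28 dB; output overshoot = GR / (R − 1) = 28 / 7 = 4 dB.
Threshold = output − output overshoot = -30 − 4 = -34 dB.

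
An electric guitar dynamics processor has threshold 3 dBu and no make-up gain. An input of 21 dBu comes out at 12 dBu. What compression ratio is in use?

2:1

Input overshoot = 21 − 3 = 18 dB; output overshoot = 12 − 3 = 9 dB.
Ratio = 18 / 9 = 2.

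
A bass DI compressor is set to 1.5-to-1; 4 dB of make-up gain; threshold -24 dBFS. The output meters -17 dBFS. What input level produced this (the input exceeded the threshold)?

Stripping the +4 dB make-up gives -21 dBFS at the gain stage.
The compressed level sits -21 − (-24) = 3 dB over threshold.
Input overshoot = R × output overshoot = 4.5 dB → input = -24 + 4.5 = -19.5 dBFS.

-19.5 dBFS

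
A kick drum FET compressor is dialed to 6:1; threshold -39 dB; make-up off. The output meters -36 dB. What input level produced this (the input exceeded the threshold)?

-21 dB

That's 3 dB above the -39 dB threshold.
Before 6:1 compression the overshoot was 3 × 6 = 18 dB, so input = -39 + 18 = -21 dB.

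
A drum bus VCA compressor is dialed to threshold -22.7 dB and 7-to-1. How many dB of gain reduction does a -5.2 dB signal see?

15 dB

The signal is 17.5 dB above threshold.
After 7:1 compression the overshoot becomes 17.5/7 = 2.5 dB.
Gain reduction = 17.5 − 2.5 = 15 dB.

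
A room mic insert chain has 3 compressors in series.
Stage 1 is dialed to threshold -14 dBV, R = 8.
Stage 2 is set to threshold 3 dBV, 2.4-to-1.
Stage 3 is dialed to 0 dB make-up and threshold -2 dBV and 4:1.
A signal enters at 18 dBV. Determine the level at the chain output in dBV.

-10 dBV

Stage 1: overshoot 32 dB → 32/8 = 4 dB → -10 dBV.
Stage 2: below threshold (-10 ≤ 3); passes unchanged; output -10 dBV.
Stage 3: below threshold (-10 ≤ -2); passes unchanged; output -10 dBV.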